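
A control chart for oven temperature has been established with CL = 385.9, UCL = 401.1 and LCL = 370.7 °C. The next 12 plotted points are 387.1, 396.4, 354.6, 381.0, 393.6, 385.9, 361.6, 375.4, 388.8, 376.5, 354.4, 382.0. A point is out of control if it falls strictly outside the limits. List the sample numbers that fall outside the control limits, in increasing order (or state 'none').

3, 7, 11

Compare each point to [370.7, 401.1]: sample 3 = 354.6 < LCL; sample 7 = 361.6 < LCL; sample 11 = 354.4 < LCL.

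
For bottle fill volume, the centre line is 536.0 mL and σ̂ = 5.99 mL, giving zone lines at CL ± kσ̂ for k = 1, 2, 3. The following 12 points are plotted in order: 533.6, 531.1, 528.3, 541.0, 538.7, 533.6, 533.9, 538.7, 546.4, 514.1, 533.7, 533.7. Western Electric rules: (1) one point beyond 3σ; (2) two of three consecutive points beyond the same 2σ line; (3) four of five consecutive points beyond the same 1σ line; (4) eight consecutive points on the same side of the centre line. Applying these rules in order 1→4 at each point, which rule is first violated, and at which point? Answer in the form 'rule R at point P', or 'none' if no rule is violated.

rule 1 at point 10

Zone of each point (C = within 1σ̂, B = 1σ̂–2σ̂, A = 2σ̂–3σ̂, * = beyond 3σ̂; sign = side of CL): 1:-C, 2:-C, 3:-B, 4:+C, 5:+C, 6:-C, 7:-C, 8:+C, 9:+B, 10:-*, 11:-C, 12:-C
Rule 1 (one point beyond the 3σ limits) is satisfied at point 10.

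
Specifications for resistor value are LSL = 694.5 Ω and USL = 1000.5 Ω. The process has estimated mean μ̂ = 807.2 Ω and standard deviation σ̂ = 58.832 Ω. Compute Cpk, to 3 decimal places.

Cpu = (USL − μ̂) / (3σ̂) = (1000.5 − 807.2) / (3 × 58.832) = 1.0952; Cpl = (μ̂ − LSL) / (3σ̂) = (807.2 − 694.5) / (3 × 58.832) = 0.6385; Cpk = min(Cpu, Cpl) = 0.6385

0.639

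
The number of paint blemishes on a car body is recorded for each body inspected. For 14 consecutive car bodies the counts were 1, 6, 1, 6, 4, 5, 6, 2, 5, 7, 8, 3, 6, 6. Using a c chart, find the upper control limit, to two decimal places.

11.23

c̄ = (1 + 6 + 1 + 6 + 4 + 5 + 6 + 2 + 5 + 7 + 8 + 3 + 6 + 6) / 14 = 66 / 14 = 4.7143
UCL = c̄ + 3√c̄ = 4.7143 + 3 × √4.7143 = 4.7143 + 3 × 2.1712 = 11.2280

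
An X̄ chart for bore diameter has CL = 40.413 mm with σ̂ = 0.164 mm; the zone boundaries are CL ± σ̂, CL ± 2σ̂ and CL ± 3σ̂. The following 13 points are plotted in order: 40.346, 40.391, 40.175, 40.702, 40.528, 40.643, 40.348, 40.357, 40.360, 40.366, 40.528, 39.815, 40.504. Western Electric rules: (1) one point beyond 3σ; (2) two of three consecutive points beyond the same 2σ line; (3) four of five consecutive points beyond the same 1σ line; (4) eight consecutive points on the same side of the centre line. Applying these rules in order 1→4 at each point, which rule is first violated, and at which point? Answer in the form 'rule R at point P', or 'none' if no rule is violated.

Zone of each point (C = within 1σ̂, B = 1σ̂–2σ̂, A = 2σ̂–3σ̂, * = beyond 3σ̂; sign = side of CL): 1:-C, 2:-C, 3:-B, 4:+B, 5:+C, 6:+B, 7:-C, 8:-C, 9:-C, 10:-C, 11:+C, 12:-*, 13:+C
Rule 1 (one point beyond the 3σ limits) is satisfied at point 12.

rule 1 at point 12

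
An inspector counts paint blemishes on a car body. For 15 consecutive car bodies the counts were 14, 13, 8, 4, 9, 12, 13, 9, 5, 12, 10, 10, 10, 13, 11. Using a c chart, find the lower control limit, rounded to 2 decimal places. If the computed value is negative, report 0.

c̄ = (14 + 13 + 8 + 4 + 9 + 12 + 13 + 9 + 5 + 12 + 10 + 10 + 10 + 13 + 11) / 15 = 153 / 15 = 10.2000
LCL = c̄ − 3√c̄ = 10.2000 − 3 × 3.1937 = 0.6188

0.62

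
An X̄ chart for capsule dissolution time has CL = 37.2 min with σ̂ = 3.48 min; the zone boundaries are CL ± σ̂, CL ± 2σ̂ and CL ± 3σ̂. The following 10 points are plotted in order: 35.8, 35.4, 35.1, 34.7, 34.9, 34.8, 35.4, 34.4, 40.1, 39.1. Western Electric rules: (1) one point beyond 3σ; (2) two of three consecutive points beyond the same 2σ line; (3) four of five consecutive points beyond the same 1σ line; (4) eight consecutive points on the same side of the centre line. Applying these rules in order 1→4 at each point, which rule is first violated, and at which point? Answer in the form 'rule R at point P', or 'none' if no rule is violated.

Zone of each point (C = within 1σ̂, B = 1σ̂–2σ̂, A = 2σ̂–3σ̂, * = beyond 3σ̂; sign = side of CL): 1:-C, 2:-C, 3:-C, 4:-C, 5:-C, 6:-C, 7:-C, 8:-C, 9:+C, 10:+C
Rule 4 (eight consecutive points on the same side of the centre line) is satisfied at point 8.

rule 4 at point 8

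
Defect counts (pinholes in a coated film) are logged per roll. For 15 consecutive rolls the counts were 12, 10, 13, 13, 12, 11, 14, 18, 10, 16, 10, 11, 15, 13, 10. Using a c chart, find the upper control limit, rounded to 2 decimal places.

c̄ = (12 + 10 + 13 + 13 + 12 + 11 + 14 + 18 + 10 + 16 + 10 + 11 + 15 + 13 + 10) / 15 = 188 / 15 = 12.5333
UCL = c̄ + 3√c̄ = 12.5333 + 3 × √12.5333 = 12.5333 + 3 × 3.5402 = 23.1541

23.15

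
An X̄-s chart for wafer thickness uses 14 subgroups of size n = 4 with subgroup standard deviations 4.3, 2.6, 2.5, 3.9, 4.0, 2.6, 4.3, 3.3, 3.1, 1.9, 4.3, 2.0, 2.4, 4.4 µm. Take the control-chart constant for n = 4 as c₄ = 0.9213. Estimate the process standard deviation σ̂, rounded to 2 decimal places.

s̄ = (4.3 + 2.6 + 2.5 + 3.9 + 4.0 + 2.6 + 4.3 + 3.3 + 3.1 + 1.9 + 4.3 + 2.0 + 2.4 + 4.4) / 14 = 3.2571
σ̂ = s̄ / c₄ = 3.2571 / 0.9213 = 3.5354

3.54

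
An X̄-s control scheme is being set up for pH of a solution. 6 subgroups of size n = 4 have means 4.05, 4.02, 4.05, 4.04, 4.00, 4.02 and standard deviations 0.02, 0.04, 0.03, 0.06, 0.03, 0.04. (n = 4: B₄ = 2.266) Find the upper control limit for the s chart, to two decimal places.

s̄ = (0.02 + 0.04 + 0.03 + 0.06 + 0.03 + 0.04) / 6 = 0.0367
UCL_s = B₄·s̄ = 2.266 × 0.0367 = 0.0831

0.08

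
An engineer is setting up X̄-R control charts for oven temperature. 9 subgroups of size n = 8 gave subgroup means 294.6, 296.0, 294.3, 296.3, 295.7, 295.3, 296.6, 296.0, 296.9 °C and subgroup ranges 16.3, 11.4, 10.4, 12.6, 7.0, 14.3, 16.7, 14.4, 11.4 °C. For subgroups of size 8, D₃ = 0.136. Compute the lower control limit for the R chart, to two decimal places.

R̄ = (16.3 + 11.4 + 10.4 + 12.6 + 7.0 + 14.3 + 16.7 + 14.4 + 11.4) / 9 = 114.5000 / 9 = 12.7222
LCL_R = D₃·R̄ = 0.136 × 12.7222 = 1.7302

1.73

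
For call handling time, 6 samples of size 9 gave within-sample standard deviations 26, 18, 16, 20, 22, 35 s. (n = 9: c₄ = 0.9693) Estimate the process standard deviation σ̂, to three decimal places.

s̄ = (26 + 18 + 16 + 20 + 22 + 35) / 6 = 22.8333
σ̂ = s̄ / c₄ = 22.8333 / 0.9693 = 23.5565

23.557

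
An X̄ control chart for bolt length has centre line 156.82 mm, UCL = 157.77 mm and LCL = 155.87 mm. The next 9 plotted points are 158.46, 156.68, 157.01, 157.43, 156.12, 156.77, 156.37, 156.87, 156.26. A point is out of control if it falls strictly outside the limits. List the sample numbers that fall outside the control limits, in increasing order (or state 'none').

1

Compare each point to [155.87, 157.77]: sample 1 = 158.46 > UCL.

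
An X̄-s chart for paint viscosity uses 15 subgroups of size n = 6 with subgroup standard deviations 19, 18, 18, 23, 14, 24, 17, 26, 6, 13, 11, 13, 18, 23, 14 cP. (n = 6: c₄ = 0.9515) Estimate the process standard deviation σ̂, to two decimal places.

18.01

s̄ = (19 + 18 + 18 + 23 + 14 + 24 + 17 + 26 + 6 + 13 + 11 + 13 + 18 + 23 + 14) / 15 = 17.1333
σ̂ = s̄ / c₄ = 17.1333 / 0.9515 = 18.0067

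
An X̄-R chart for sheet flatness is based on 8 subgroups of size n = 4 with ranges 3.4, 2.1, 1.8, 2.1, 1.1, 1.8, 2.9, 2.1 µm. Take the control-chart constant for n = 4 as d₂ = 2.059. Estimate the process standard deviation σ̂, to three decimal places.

1.050

R̄ = (3.4 + 2.1 + 1.8 + 2.1 + 1.1 + 1.8 + 2.9 + 2.1) / 8 = 2.1625
σ̂ = R̄ / d₂ = 2.1625 / 2.059 = 1.0503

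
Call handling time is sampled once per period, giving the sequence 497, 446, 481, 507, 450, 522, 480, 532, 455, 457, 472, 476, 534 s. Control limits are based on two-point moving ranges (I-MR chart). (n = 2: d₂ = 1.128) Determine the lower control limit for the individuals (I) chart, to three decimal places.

X̄ = (497 + 446 + 481 + 507 + 450 + 522 + 480 + 532 + 455 + 457 + 472 + 476 + 534) / 13 = 485.3077
Moving ranges: 51, 35, 26, 57, 72, 42, 52, 77, 2, 15, 4, 58; M̄R̄ = 491.0000 / 12 = 40.9167
LCL = X̄ − 3·M̄R̄/d₂ = 485.3077 − 3 × 40.9167 / 1.128 = 376.4868

376.487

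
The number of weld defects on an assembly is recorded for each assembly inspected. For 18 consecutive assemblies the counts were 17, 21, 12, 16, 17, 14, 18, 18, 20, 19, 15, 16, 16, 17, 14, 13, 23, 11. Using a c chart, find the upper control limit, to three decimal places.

28.686

c̄ = (17 + 21 + 12 + 16 + 17 + 14 + 18 + 18 + 20 + 19 + 15 + 16 + 16 + 17 + 14 + 13 + 23 + 11) / 18 = 297 / 18 = 16.5000
UCL = c̄ + 3√c̄ = 16.5000 + 3 × √16.5000 = 16.5000 + 3 × 4.0620 = 28.6861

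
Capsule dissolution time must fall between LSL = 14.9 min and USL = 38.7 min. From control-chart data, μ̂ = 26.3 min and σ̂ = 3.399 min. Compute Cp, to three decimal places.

Cp = (USL − LSL) / (6σ̂) = (38.7 − 14.9) / (6 × 3.399) = 23.8000 / 20.3940 = 1.1670

1.167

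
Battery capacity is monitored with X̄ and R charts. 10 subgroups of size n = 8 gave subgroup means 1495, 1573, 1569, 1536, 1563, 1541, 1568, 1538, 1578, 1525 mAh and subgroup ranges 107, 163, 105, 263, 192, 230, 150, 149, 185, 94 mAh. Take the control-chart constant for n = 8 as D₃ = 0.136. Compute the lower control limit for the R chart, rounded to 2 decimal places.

R̄ = (107 + 163 + 105 + 263 + 192 + 230 + 150 + 149 + 185 + 94) / 10 = 1638.0000 / 10 = 163.8000
LCL_R = D₃·R̄ = 0.136 × 163.8000 = 22.2768

22.28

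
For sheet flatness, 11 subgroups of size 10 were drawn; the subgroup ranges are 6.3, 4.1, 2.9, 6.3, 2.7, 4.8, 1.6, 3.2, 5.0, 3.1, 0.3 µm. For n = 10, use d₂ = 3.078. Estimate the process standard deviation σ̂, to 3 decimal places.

R̄ = (6.3 + 4.1 + 2.9 + 6.3 + 2.7 + 4.8 + 1.6 + 3.2 + 5.0 + 3.1 + 0.3) / 11 = 3.6636
σ̂ = R̄ / d₂ = 3.6636 / 3.078 = 1.1903

1.190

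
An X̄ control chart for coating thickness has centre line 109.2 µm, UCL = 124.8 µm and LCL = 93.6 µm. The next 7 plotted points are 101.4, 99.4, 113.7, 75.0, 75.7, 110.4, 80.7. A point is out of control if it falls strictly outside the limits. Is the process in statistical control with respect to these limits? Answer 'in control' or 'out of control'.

out of control

Compare each point to [93.6, 124.8]: sample 4 = 75.0 < LCL; sample 5 = 75.7 < LCL; sample 7 = 80.7 < LCL.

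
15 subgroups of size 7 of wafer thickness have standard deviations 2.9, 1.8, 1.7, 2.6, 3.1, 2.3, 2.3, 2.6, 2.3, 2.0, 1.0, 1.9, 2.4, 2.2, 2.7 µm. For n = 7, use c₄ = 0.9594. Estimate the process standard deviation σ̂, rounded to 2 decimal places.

2.35

s̄ = (2.9 + 1.8 + 1.7 + 2.6 + 3.1 + 2.3 + 2.3 + 2.6 + 2.3 + 2.0 + 1.0 + 1.9 + 2.4 + 2.2 + 2.7) / 15 = 2.2533
σ̂ = s̄ / c₄ = 2.2533 / 0.9594 = 2.3487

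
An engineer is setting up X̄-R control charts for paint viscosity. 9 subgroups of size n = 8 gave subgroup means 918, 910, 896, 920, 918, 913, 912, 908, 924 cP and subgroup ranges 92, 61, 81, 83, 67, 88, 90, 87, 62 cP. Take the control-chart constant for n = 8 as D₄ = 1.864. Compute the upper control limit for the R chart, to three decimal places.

R̄ = (92 + 61 + 81 + 83 + 67 + 88 + 90 + 87 + 62) / 9 = 711.0000 / 9 = 79.0000
UCL_R = D₄·R̄ = 1.864 × 79.0000 = 147.2560

147.256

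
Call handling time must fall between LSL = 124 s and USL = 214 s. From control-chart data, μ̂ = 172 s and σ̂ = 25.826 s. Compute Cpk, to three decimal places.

Cpu = (USL − μ̂) / (3σ̂) = (214 − 172) / (3 × 25.826) = 0.5421; Cpl = (μ̂ − LSL) / (3σ̂) = (172 − 124) / (3 × 25.826) = 0.6195; Cpk = min(Cpu, Cpl) = 0.5421

0.542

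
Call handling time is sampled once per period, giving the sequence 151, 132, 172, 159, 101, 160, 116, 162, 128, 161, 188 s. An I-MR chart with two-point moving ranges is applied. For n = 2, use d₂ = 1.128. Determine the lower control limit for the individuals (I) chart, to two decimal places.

X̄ = (151 + 132 + 172 + 159 + 101 + 160 + 116 + 162 + 128 + 161 + 188) / 11 = 148.1818
Moving ranges: 19, 40, 13, 58, 59, 44, 46, 34, 33, 27; M̄R̄ = 373.0000 / 10 = 37.3000
LCL = X̄ − 3·M̄R̄/d₂ = 148.1818 − 3 × 37.3000 / 1.128 = 48.9797

48.98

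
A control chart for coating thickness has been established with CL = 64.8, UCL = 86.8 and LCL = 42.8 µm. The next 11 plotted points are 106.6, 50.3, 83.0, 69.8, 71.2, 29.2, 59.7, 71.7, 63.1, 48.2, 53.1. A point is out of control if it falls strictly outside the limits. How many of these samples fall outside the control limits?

2

Compare each point to [42.8, 86.8]: sample 1 = 106.6 > UCL; sample 6 = 29.2 < LCL.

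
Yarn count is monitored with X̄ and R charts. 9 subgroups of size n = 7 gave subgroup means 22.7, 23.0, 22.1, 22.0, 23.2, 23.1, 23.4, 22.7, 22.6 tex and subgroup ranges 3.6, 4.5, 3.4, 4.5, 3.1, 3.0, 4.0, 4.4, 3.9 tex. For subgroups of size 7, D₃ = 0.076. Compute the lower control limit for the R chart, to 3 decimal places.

R̄ = (3.6 + 4.5 + 3.4 + 4.5 + 3.1 + 3.0 + 4.0 + 4.4 + 3.9) / 9 = 34.4000 / 9 = 3.8222
LCL_R = D₃·R̄ = 0.076 × 3.8222 = 0.2905

0.290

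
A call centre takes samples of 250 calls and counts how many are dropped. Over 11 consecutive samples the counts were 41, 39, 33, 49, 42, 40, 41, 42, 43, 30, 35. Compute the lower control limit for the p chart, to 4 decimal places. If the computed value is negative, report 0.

0.0889

p̄ = Σdᵢ / (k·n) = 435 / (11 × 250) = 0.15818
LCL = p̄ − 3·√(p̄(1−p̄)/n) = 0.15818 − 3 × 0.02308 = 0.08894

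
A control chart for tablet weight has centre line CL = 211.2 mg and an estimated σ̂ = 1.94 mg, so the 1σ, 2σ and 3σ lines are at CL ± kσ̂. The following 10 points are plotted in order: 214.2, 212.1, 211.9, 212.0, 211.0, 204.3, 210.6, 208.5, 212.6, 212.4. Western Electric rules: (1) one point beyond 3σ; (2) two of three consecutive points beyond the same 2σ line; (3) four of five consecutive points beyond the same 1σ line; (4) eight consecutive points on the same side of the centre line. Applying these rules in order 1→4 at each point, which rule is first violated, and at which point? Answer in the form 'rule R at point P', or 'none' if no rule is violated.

Zone of each point (C = within 1σ̂, B = 1σ̂–2σ̂, A = 2σ̂–3σ̂, * = beyond 3σ̂; sign = side of CL): 1:+B, 2:+C, 3:+C, 4:+C, 5:-C, 6:-*, 7:-C, 8:-B, 9:+C, 10:+C
Rule 1 (one point beyond the 3σ limits) is satisfied at point 6.

rule 1 at point 6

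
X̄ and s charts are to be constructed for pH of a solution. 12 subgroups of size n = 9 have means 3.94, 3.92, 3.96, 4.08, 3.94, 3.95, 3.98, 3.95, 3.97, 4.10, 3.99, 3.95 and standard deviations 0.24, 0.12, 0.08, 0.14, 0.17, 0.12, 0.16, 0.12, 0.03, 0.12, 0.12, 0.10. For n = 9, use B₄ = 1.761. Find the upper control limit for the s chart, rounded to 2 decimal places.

0.22

s̄ = (0.24 + 0.12 + 0.08 + 0.14 + 0.17 + 0.12 + 0.16 + 0.12 + 0.03 + 0.12 + 0.12 + 0.10) / 12 = 0.1267
UCL_s = B₄·s̄ = 1.761 × 0.1267 = 0.2231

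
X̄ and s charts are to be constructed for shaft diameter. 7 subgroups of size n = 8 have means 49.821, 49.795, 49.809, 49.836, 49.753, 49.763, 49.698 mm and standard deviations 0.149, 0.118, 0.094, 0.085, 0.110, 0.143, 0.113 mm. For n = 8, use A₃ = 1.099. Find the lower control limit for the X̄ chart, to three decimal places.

X̄̄ = (49.821 + 49.795 + 49.809 + 49.836 + 49.753 + 49.763 + 49.698) / 7 = 49.7821
s̄ = (0.149 + 0.118 + 0.094 + 0.085 + 0.110 + 0.143 + 0.113) / 7 = 0.1160
LCL = X̄̄ − A₃·s̄ = 49.7821 − 1.099 × 0.1160 = 49.6547

49.655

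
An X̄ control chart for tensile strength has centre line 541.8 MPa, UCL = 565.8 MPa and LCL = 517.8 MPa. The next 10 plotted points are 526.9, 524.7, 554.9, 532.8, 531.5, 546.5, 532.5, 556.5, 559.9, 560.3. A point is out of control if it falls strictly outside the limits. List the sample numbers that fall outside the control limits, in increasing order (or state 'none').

All 10 points lie within [517.8, 565.8].

none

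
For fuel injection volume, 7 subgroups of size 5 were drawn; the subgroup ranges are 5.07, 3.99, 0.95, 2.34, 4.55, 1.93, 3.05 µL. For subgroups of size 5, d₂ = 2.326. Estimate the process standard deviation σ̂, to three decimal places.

1.344

R̄ = (5.07 + 3.99 + 0.95 + 2.34 + 4.55 + 1.93 + 3.05) / 7 = 3.1257
σ̂ = R̄ / d₂ = 3.1257 / 2.326 = 1.3438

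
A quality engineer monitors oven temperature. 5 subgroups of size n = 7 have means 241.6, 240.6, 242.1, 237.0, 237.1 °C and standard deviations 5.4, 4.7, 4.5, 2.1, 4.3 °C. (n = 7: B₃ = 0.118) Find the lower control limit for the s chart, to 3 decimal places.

s̄ = (5.4 + 4.7 + 4.5 + 2.1 + 4.3) / 5 = 4.2000
LCL_s = B₃·s̄ = 0.118 × 4.2000 = 0.4956

0.496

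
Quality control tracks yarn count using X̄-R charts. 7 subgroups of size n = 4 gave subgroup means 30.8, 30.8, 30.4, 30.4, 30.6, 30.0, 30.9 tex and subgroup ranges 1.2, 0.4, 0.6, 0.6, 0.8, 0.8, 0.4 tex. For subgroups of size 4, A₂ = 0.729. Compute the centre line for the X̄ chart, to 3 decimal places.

X̄̄ = (30.8 + 30.8 + 30.4 + 30.4 + 30.6 + 30.0 + 30.9) / 7 = 213.9000 / 7 = 30.5571
CL = X̄̄ = 30.5571

30.557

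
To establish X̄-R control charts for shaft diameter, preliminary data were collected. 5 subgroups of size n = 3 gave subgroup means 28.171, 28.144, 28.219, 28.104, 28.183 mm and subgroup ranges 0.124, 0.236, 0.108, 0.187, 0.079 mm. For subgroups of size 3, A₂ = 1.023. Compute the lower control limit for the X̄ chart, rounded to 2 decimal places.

28.01

X̄̄ = (28.171 + 28.144 + 28.219 + 28.104 + 28.183) / 5 = 140.8210 / 5 = 28.1642
R̄ = (0.124 + 0.236 + 0.108 + 0.187 + 0.079) / 5 = 0.7340 / 5 = 0.1468
LCL = X̄̄ − A₂·R̄ = 28.1642 − 1.023 × 0.1468 = 28.0140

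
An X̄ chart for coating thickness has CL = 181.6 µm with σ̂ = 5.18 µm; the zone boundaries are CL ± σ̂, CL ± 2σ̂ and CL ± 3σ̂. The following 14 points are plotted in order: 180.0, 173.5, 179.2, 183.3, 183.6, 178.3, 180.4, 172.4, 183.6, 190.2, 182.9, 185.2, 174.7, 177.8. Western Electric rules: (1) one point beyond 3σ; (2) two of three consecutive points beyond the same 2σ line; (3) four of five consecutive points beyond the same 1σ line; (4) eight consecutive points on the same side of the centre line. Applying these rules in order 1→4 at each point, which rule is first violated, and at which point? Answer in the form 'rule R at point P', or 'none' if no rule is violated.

Zone of each point (C = within 1σ̂, B = 1σ̂–2σ̂, A = 2σ̂–3σ̂, * = beyond 3σ̂; sign = side of CL): 1:-C, 2:-B, 3:-C, 4:+C, 5:+C, 6:-C, 7:-C, 8:-B, 9:+C, 10:+B, 11:+C, 12:+C, 13:-B, 14:-C
No rule fires across all 14 points.

none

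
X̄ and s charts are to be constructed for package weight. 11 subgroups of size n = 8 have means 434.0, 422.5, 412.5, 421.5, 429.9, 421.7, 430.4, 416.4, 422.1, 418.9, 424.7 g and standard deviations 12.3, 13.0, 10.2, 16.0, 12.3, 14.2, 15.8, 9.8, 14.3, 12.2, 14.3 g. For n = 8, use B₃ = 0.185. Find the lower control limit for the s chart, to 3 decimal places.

2.429

s̄ = (12.3 + 13.0 + 10.2 + 16.0 + 12.3 + 14.2 + 15.8 + 9.8 + 14.3 + 12.2 + 14.3) / 11 = 13.1273
LCL_s = B₃·s̄ = 0.185 × 13.1273 = 2.4285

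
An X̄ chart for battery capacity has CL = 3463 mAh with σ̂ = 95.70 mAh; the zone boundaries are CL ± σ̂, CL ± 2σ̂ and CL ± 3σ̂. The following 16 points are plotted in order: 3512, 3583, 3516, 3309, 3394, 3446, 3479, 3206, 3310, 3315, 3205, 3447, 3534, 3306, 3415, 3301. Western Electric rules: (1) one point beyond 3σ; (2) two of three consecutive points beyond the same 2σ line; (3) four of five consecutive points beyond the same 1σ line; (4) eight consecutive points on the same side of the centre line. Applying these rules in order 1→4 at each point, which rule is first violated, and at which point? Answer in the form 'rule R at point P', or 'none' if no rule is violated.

Zone of each point (C = within 1σ̂, B = 1σ̂–2σ̂, A = 2σ̂–3σ̂, * = beyond 3σ̂; sign = side of CL): 1:+C, 2:+B, 3:+C, 4:-B, 5:-C, 6:-C, 7:+C, 8:-A, 9:-B, 10:-B, 11:-A, 12:-C, 13:+C, 14:-B, 15:-C, 16:-B
Rule 3 (four of five consecutive points beyond the same 1σ limit) is satisfied at point 11.

rule 3 at point 11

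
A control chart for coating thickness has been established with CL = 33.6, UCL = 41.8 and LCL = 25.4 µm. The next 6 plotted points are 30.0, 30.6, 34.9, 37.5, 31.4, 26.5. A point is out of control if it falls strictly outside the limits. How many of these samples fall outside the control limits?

All 6 points lie within [25.4, 41.8].

0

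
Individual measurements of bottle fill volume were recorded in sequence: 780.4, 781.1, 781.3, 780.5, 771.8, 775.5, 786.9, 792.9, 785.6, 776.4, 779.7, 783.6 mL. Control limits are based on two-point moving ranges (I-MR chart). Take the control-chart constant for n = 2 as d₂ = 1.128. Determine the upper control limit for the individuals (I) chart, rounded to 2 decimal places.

794.65

X̄ = (780.4 + 781.1 + 781.3 + 780.5 + 771.8 + 775.5 + 786.9 + 792.9 + 785.6 + 776.4 + 779.7 + 783.6) / 12 = 781.3083
Moving ranges: 0.7, 0.2, 0.8, 8.7, 3.7, 11.4, 6.0, 7.3, 9.2, 3.3, 3.9; M̄R̄ = 55.2000 / 11 = 5.0182
UCL = X̄ + 3·M̄R̄/d₂ = 781.3083 + 3 × 5.0182 / 1.128 = 794.6546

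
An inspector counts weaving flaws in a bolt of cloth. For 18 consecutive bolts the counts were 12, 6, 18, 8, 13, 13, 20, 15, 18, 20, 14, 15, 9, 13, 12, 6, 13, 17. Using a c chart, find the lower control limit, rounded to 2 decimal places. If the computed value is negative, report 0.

2.44

c̄ = (12 + 6 + 18 + 8 + 13 + 13 + 20 + 15 + 18 + 20 + 14 + 15 + 9 + 13 + 12 + 6 + 13 + 17) / 18 = 242 / 18 = 13.4444
LCL = c̄ − 3√c̄ = 13.4444 − 3 × 3.6667 = 2.4444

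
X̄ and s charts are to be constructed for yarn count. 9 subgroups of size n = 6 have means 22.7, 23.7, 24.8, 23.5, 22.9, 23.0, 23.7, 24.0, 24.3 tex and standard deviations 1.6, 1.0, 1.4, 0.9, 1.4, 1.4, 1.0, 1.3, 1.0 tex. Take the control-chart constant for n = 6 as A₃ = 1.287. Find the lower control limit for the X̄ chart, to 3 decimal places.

X̄̄ = (22.7 + 23.7 + 24.8 + 23.5 + 22.9 + 23.0 + 23.7 + 24.0 + 24.3) / 9 = 23.6222
s̄ = (1.6 + 1.0 + 1.4 + 0.9 + 1.4 + 1.4 + 1.0 + 1.3 + 1.0) / 9 = 1.2222
LCL = X̄̄ − A₃·s̄ = 23.6222 − 1.287 × 1.2222 = 22.0492

22.049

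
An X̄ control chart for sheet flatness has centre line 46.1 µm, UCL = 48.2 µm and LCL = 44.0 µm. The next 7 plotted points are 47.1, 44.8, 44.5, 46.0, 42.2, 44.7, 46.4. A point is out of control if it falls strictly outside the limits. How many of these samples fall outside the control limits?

Compare each point to [44.0, 48.2]: sample 5 = 42.2 < LCL.

1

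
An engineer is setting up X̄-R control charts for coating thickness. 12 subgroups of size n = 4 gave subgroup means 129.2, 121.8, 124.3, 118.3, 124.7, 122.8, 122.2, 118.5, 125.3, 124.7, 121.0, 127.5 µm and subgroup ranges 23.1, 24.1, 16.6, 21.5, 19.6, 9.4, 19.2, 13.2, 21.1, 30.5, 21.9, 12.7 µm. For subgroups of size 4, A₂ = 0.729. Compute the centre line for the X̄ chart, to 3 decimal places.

123.358

X̄̄ = (129.2 + 121.8 + 124.3 + 118.3 + 124.7 + 122.8 + 122.2 + 118.5 + 125.3 + 124.7 + 121.0 + 127.5) / 12 = 1480.3000 / 12 = 123.3583
CL = X̄̄ = 123.3583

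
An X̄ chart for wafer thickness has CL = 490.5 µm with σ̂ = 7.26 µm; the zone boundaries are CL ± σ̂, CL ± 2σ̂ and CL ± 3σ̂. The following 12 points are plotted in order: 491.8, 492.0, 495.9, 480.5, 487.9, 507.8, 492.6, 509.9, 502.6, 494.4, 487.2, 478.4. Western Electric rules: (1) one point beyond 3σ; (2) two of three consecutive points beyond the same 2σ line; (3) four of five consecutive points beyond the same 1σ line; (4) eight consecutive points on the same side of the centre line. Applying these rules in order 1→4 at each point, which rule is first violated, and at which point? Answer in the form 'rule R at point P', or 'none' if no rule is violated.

Zone of each point (C = within 1σ̂, B = 1σ̂–2σ̂, A = 2σ̂–3σ̂, * = beyond 3σ̂; sign = side of CL): 1:+C, 2:+C, 3:+C, 4:-B, 5:-C, 6:+A, 7:+C, 8:+A, 9:+B, 10:+C, 11:-C, 12:-B
Rule 2 (two of three consecutive points beyond the same 2σ limit) is satisfied at point 8.

rule 2 at point 8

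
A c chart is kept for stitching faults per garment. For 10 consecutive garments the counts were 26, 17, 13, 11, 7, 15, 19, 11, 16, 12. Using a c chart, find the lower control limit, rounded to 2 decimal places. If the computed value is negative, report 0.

c̄ = (26 + 17 + 13 + 11 + 7 + 15 + 19 + 11 + 16 + 12) / 10 = 147 / 10 = 14.7000
LCL = c̄ − 3√c̄ = 14.7000 − 3 × 3.8341 = 3.1978

3.20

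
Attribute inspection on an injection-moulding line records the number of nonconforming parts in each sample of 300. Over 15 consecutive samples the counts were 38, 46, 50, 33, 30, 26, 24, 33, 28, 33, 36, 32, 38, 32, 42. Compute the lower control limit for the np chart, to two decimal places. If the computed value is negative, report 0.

p̄ = Σdᵢ / (k·n) = 521 / (15 × 300) = 0.11578
LCL = np̄ − 3·√(np̄(1−p̄)) = 34.7333 − 3 × 5.5418 = 18.1078

18.11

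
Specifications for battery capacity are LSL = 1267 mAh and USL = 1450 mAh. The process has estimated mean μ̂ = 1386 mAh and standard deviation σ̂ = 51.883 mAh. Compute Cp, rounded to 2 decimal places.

Cp = (USL − LSL) / (6σ̂) = (1450 − 1267) / (6 × 51.883) = 183.0000 / 311.2980 = 0.5879

0.59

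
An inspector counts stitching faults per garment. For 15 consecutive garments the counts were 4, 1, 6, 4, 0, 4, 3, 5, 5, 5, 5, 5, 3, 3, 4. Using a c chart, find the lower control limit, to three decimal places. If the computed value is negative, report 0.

c̄ = (4 + 1 + 6 + 4 + 0 + 4 + 3 + 5 + 5 + 5 + 5 + 5 + 3 + 3 + 4) / 15 = 57 / 15 = 3.8000
LCL = c̄ − 3√c̄ = 3.8000 − 3 × 1.9494 = -2.0481 → 0 (cannot be negative)

0.000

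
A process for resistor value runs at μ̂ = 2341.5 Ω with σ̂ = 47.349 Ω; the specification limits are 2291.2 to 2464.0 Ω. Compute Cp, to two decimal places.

0.61

Cp = (USL − LSL) / (6σ̂) = (2464.0 − 2291.2) / (6 × 47.349) = 172.8000 / 284.0940 = 0.6082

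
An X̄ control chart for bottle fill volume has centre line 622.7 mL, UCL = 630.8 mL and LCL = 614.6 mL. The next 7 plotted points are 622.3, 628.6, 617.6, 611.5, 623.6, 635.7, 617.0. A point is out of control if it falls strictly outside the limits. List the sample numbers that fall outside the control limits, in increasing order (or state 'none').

4, 6

Compare each point to [614.6, 630.8]: sample 4 = 611.5 < LCL; sample 6 = 635.7 > UCL.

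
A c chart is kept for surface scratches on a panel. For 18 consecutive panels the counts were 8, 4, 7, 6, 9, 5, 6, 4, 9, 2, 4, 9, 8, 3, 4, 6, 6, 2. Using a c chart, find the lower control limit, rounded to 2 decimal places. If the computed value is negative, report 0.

c̄ = (8 + 4 + 7 + 6 + 9 + 5 + 6 + 4 + 9 + 2 + 4 + 9 + 8 + 3 + 4 + 6 + 6 + 2) / 18 = 102 / 18 = 5.6667
LCL = c̄ − 3√c̄ = 5.6667 − 3 × 2.3805 = -1.4748 → 0 (cannot be negative)

0.00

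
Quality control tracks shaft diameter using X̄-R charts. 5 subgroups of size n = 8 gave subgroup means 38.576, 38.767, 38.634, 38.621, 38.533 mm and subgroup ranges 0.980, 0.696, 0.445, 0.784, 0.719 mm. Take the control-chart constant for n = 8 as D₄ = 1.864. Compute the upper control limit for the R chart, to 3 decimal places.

R̄ = (0.980 + 0.696 + 0.445 + 0.784 + 0.719) / 5 = 3.6240 / 5 = 0.7248
UCL_R = D₄·R̄ = 1.864 × 0.7248 = 1.3510

1.351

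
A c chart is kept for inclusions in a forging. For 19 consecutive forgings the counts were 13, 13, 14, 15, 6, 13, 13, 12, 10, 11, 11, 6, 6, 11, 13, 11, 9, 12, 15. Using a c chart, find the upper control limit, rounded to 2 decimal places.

c̄ = (13 + 13 + 14 + 15 + 6 + 13 + 13 + 12 + 10 + 11 + 11 + 6 + 6 + 11 + 13 + 11 + 9 + 12 + 15) / 19 = 214 / 19 = 11.2632
UCL = c̄ + 3√c̄ = 11.2632 + 3 × √11.2632 = 11.2632 + 3 × 3.3561 = 21.3313

21.33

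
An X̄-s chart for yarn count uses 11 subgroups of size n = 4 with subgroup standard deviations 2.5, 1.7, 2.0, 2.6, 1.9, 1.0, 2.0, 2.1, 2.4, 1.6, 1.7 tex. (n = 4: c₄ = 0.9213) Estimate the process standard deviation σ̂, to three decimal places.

2.122

s̄ = (2.5 + 1.7 + 2.0 + 2.6 + 1.9 + 1.0 + 2.0 + 2.1 + 2.4 + 1.6 + 1.7) / 11 = 1.9545
σ̂ = s̄ / c₄ = 1.9545 / 0.9213 = 2.1215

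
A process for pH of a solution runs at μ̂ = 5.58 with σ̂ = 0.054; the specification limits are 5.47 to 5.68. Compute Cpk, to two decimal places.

Cpu = (USL − μ̂) / (3σ̂) = (5.68 − 5.58) / (3 × 0.054) = 0.6173; Cpl = (μ̂ − LSL) / (3σ̂) = (5.58 − 5.47) / (3 × 0.054) = 0.6790; Cpk = min(Cpu, Cpl) = 0.6173

0.62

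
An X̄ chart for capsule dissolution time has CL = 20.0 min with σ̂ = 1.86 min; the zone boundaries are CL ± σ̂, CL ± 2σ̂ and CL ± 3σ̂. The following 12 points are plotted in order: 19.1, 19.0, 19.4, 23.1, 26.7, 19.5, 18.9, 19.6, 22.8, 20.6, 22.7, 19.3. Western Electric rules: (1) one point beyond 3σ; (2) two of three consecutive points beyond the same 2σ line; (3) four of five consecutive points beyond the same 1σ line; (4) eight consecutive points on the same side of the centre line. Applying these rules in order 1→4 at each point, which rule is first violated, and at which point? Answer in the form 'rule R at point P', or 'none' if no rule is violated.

rule 1 at point 5

Zone of each point (C = within 1σ̂, B = 1σ̂–2σ̂, A = 2σ̂–3σ̂, * = beyond 3σ̂; sign = side of CL): 1:-C, 2:-C, 3:-C, 4:+B, 5:+*, 6:-C, 7:-C, 8:-C, 9:+B, 10:+C, 11:+B, 12:-C
Rule 1 (one point beyond the 3σ limits) is satisfied at point 5.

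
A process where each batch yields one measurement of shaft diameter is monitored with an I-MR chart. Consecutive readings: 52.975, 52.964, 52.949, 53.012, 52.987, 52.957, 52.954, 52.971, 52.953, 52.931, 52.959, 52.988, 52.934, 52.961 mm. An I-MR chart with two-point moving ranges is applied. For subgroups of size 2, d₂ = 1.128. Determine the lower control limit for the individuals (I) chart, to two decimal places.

52.89

X̄ = (52.975 + 52.964 + 52.949 + 53.012 + 52.987 + 52.957 + 52.954 + 52.971 + 52.953 + 52.931 + 52.959 + 52.988 + 52.934 + 52.961) / 14 = 52.9639
Moving ranges: 0.011, 0.015, 0.063, 0.025, 0.030, 0.003, 0.017, 0.018, 0.022, 0.028, 0.029, 0.054, 0.027; M̄R̄ = 0.3420 / 13 = 0.0263
LCL = X̄ − 3·M̄R̄/d₂ = 52.9639 − 3 × 0.0263 / 1.128 = 52.8940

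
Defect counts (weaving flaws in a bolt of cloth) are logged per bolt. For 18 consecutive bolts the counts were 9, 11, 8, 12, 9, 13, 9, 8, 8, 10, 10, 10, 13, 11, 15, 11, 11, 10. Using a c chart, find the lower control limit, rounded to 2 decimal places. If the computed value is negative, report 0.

c̄ = (9 + 11 + 8 + 12 + 9 + 13 + 9 + 8 + 8 + 10 + 10 + 10 + 13 + 11 + 15 + 11 + 11 + 10) / 18 = 188 / 18 = 10.4444
LCL = c̄ − 3√c̄ = 10.4444 − 3 × 3.2318 = 0.7491

0.75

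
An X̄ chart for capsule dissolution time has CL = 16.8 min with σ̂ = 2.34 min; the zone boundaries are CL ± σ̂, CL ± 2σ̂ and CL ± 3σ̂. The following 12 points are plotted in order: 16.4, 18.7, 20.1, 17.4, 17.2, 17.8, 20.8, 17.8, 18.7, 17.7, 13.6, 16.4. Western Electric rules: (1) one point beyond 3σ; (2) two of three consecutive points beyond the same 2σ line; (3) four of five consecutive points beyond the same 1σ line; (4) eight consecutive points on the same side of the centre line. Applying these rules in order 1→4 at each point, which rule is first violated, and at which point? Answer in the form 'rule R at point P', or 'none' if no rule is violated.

rule 4 at point 9

Zone of each point (C = within 1σ̂, B = 1σ̂–2σ̂, A = 2σ̂–3σ̂, * = beyond 3σ̂; sign = side of CL): 1:-C, 2:+C, 3:+B, 4:+C, 5:+C, 6:+C, 7:+B, 8:+C, 9:+C, 10:+C, 11:-B, 12:-C
Rule 4 (eight consecutive points on the same side of the centre line) is satisfied at point 9.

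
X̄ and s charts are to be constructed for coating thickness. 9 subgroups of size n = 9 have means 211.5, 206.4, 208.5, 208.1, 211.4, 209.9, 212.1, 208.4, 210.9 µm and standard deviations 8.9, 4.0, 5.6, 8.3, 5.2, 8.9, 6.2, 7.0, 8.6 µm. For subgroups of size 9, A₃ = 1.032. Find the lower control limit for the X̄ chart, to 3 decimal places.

202.499

X̄̄ = (211.5 + 206.4 + 208.5 + 208.1 + 211.4 + 209.9 + 212.1 + 208.4 + 210.9) / 9 = 209.6889
s̄ = (8.9 + 4.0 + 5.6 + 8.3 + 5.2 + 8.9 + 6.2 + 7.0 + 8.6) / 9 = 6.9667
LCL = X̄̄ − A₃·s̄ = 209.6889 − 1.032 × 6.9667 = 202.4993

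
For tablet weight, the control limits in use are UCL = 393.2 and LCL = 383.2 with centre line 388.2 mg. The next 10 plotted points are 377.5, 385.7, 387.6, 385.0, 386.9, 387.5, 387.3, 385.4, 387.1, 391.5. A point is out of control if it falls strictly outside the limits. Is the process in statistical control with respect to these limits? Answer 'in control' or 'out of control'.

out of control

Compare each point to [383.2, 393.2]: sample 1 = 377.5 < LCL.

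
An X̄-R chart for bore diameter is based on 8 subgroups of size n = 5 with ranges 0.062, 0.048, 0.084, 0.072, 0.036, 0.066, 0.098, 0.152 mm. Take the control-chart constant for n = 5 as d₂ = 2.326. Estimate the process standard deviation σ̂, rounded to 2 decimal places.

0.03

R̄ = (0.062 + 0.048 + 0.084 + 0.072 + 0.036 + 0.066 + 0.098 + 0.152) / 8 = 0.0772
σ̂ = R̄ / d₂ = 0.0772 / 2.326 = 0.0332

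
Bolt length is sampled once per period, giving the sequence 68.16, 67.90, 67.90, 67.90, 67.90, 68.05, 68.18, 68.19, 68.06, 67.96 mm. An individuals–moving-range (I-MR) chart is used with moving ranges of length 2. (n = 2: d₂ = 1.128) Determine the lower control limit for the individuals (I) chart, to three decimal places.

X̄ = (68.16 + 67.90 + 67.90 + 67.90 + 67.90 + 68.05 + 68.18 + 68.19 + 68.06 + 67.96) / 10 = 68.0200
Moving ranges: 0.26, 0.00, 0.00, 0.00, 0.15, 0.13, 0.01, 0.13, 0.10; M̄R̄ = 0.7800 / 9 = 0.0867
LCL = X̄ − 3·M̄R̄/d₂ = 68.0200 − 3 × 0.0867 / 1.128 = 67.7895

67.790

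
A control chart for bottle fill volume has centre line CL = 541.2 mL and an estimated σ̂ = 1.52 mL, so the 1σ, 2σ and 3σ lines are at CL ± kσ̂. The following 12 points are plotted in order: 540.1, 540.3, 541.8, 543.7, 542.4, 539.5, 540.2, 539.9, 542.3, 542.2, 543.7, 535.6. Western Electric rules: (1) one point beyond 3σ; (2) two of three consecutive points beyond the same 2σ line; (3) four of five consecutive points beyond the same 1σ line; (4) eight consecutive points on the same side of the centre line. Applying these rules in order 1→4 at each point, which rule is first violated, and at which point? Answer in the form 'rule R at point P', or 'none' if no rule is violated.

rule 1 at point 12

Zone of each point (C = within 1σ̂, B = 1σ̂–2σ̂, A = 2σ̂–3σ̂, * = beyond 3σ̂; sign = side of CL): 1:-C, 2:-C, 3:+C, 4:+B, 5:+C, 6:-B, 7:-C, 8:-C, 9:+C, 10:+C, 11:+B, 12:-*
Rule 1 (one point beyond the 3σ limits) is satisfied at point 12.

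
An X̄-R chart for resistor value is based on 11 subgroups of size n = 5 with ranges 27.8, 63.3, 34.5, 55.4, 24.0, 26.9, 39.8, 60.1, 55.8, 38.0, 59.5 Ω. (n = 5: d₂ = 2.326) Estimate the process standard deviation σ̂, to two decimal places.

R̄ = (27.8 + 63.3 + 34.5 + 55.4 + 24.0 + 26.9 + 39.8 + 60.1 + 55.8 + 38.0 + 59.5) / 11 = 44.1000
σ̂ = R̄ / d₂ = 44.1000 / 2.326 = 18.9596

18.96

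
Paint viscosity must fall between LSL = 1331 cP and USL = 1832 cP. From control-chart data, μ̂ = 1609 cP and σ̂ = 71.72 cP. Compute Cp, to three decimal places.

Cp = (USL − LSL) / (6σ̂) = (1832 − 1331) / (6 × 71.72) = 501.0000 / 430.3200 = 1.1642

1.164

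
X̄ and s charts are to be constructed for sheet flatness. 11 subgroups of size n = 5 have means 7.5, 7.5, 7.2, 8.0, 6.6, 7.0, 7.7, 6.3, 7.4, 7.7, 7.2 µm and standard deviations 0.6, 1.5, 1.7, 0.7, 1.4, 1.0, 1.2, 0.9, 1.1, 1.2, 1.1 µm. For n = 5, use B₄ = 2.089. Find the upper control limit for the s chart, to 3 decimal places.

s̄ = (0.6 + 1.5 + 1.7 + 0.7 + 1.4 + 1.0 + 1.2 + 0.9 + 1.1 + 1.2 + 1.1) / 11 = 1.1273
UCL_s = B₄·s̄ = 2.089 × 1.1273 = 2.3549

2.355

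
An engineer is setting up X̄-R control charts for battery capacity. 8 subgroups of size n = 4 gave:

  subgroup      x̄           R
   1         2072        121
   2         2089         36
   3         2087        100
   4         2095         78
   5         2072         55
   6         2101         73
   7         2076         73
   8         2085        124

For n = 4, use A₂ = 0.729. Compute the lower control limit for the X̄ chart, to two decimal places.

2024.48

X̄̄ = (2072 + 2089 + 2087 + 2095 + 2072 + 2101 + 2076 + 2085) / 8 = 16677.0000 / 8 = 2084.6250
R̄ = (121 + 36 + 100 + 78 + 55 + 73 + 73 + 124) / 8 = 660.0000 / 8 = 82.5000
LCL = X̄̄ − A₂·R̄ = 2084.6250 − 0.729 × 82.5000 = 2024.4825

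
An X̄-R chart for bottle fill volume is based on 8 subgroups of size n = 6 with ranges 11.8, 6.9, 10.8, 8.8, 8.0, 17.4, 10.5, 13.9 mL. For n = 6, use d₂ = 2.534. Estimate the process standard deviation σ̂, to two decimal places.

4.35

R̄ = (11.8 + 6.9 + 10.8 + 8.8 + 8.0 + 17.4 + 10.5 + 13.9) / 8 = 11.0125
σ̂ = R̄ / d₂ = 11.0125 / 2.534 = 4.3459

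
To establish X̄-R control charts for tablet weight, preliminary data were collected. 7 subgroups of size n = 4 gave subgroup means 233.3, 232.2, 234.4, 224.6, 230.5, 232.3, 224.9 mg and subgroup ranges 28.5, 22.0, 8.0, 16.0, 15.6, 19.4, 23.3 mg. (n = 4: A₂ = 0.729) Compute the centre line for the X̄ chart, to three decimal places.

X̄̄ = (233.3 + 232.2 + 234.4 + 224.6 + 230.5 + 232.3 + 224.9) / 7 = 1612.2000 / 7 = 230.3143
CL = X̄̄ = 230.3143

230.314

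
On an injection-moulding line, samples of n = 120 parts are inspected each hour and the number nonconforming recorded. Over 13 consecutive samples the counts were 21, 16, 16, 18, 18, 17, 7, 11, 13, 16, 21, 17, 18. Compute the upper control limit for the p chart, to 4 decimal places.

p̄ = Σdᵢ / (k·n) = 209 / (13 × 120) = 0.13397
UCL = p̄ + 3·√(p̄(1−p̄)/n) = 0.13397 + 3 × √(0.13397×0.86603/120) = 0.13397 + 3 × 0.03109 = 0.22726

0.2273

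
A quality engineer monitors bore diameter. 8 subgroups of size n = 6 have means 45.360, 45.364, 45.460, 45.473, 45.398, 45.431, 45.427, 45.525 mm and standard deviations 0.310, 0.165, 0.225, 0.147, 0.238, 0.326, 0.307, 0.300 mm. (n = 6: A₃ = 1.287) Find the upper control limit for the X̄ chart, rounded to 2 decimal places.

45.75

X̄̄ = (45.360 + 45.364 + 45.460 + 45.473 + 45.398 + 45.431 + 45.427 + 45.525) / 8 = 45.4297
s̄ = (0.310 + 0.165 + 0.225 + 0.147 + 0.238 + 0.326 + 0.307 + 0.300) / 8 = 0.2522
UCL = X̄̄ + A₃·s̄ = 45.4297 + 1.287 × 0.2522 = 45.7544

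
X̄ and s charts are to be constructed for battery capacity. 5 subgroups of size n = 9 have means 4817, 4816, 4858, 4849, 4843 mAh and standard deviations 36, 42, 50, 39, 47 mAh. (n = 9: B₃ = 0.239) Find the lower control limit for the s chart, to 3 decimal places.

10.229

s̄ = (36 + 42 + 50 + 39 + 47) / 5 = 42.8000
LCL_s = B₃·s̄ = 0.239 × 42.8000 = 10.2292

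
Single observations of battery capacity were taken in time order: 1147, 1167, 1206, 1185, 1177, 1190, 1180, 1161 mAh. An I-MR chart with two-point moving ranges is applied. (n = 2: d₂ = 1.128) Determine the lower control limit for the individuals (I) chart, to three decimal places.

1127.233

X̄ = (1147 + 1167 + 1206 + 1185 + 1177 + 1190 + 1180 + 1161) / 8 = 1176.6250
Moving ranges: 20, 39, 21, 8, 13, 10, 19; M̄R̄ = 130.0000 / 7 = 18.5714
LCL = X̄ − 3·M̄R̄/d₂ = 1176.6250 − 3 × 18.5714 / 1.128 = 1127.2329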